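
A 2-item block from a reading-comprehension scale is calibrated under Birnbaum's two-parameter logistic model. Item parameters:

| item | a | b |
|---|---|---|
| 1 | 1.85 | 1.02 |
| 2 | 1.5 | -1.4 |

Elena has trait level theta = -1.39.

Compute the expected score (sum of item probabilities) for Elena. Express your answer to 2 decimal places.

0.52

P(theta) = 1 / (1 + exp(−a(theta − b)))
P_1 = 1/(1+e^{4.4585}) = 0.0114
P_2 = 1/(1+e^{-0.0150}) = 0.5037
E[score] = 0.0114 + 0.5037 = 0.5152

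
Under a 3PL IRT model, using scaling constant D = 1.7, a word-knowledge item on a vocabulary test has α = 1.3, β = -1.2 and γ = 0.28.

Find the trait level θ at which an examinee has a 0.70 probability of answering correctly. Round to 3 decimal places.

-1.048

P(θ) = γ + (1 − γ) · 1 / (1 + exp(−D·α(θ − β)))
Remove guessing floor: (0.70 − 0.28)/(1 − 0.28) = 0.5833
logit = ln(0.5833/0.4167) = 0.3365
θ = β + logit/(1.7·α) = -1.2 + 0.3365/2.2100 = -1.0478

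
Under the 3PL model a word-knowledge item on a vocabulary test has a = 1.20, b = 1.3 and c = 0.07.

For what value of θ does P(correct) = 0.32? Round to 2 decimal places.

P(θ) = c + (1 − c) · 1 / (1 + exp(−a(θ − b)))
Remove guessing floor: (0.32 − 0.07)/(1 − 0.07) = 0.2688
logit = ln(0.2688/0.7312) = -1.0006
θ = b + logit/(a) = 1.3 + (-1.0006)/1.2000 = 0.4661

0.47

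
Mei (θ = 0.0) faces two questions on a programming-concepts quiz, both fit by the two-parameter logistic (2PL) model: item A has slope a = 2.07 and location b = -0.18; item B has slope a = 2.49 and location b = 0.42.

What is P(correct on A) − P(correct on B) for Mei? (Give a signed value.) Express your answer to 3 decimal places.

P(θ) = 1 / (1 + exp(−a(θ − b)))
P_A = 0.5921
P_B = 0.2600
P_A − P_B = 0.3321

0.332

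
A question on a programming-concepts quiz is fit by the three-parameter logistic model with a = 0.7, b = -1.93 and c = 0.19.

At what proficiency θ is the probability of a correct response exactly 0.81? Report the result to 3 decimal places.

-0.240

P(θ) = c + (1 − c) · 1 / (1 + exp(−a(θ − b)))
Remove guessing floor: (0.81 − 0.19)/(1 − 0.19) = 0.7654
logit = ln(0.7654/0.2346) = 1.1827
θ = b + logit/(a) = -1.93 + 1.1827/0.7000 = -0.2404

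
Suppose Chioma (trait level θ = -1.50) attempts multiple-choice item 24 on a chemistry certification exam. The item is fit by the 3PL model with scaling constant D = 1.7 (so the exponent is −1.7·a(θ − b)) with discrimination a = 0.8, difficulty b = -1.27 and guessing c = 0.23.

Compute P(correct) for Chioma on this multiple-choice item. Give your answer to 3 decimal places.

P(θ) = c + (1 − c) · 1 / (1 + exp(−D·a(θ − b)))
Exponent: 1.7 × 0.8 × (-1.50 − (-1.27)) = -0.3128
1/(1 + e^{0.3128}) = 0.4224
P = 0.23 + 0.77 × 0.4224 = 0.5553

0.555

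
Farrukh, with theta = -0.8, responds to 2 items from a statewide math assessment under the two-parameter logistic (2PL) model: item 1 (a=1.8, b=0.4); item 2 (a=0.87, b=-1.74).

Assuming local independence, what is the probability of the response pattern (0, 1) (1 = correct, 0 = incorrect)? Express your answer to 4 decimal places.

0.6220

P(theta) = 1 / (1 + exp(−a(theta − b)))
P_1 = 1/(1+e^{2.1600}) = 0.1034
P_2 = 1/(1+e^{-0.8178}) = 0.6938
L = (1−P_1) × P_2 = 0.8966 × 0.6938 = 0.62203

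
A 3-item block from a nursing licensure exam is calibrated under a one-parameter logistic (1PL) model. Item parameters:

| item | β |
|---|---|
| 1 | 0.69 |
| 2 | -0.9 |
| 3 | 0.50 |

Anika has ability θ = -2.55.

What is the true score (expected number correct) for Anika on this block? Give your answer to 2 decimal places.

P(θ) = 1 / (1 + exp(−(θ − β)))
P_1 = 1/(1+e^{3.2400}) = 0.0377
P_2 = 1/(1+e^{1.6500}) = 0.1611
P_3 = 1/(1+e^{3.0500}) = 0.0452
E[score] = 0.0377 + 0.1611 + 0.0452 = 0.2440

0.24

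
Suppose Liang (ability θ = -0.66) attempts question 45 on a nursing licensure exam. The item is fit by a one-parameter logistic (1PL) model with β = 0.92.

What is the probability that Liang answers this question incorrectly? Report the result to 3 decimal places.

P(θ) = 1 / (1 + exp(−(θ − β)))
Exponent: (-0.66 − 0.92) = -1.5800
1/(1 + e^{1.5800}) = 0.1708
P = 0.1708
P(incorrect) = 1 − 0.1708 = 0.8292

0.829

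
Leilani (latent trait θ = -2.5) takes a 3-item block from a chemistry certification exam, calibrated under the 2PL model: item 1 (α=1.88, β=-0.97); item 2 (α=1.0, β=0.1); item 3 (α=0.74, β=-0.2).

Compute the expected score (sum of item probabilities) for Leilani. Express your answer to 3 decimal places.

P(θ) = 1 / (1 + exp(−α(θ − β)))
P_1 = 1/(1+e^{2.8764}) = 0.0533
P_2 = 1/(1+e^{2.6000}) = 0.0691
P_3 = 1/(1+e^{1.7020}) = 0.1542
E[score] = 0.0533 + 0.0691 + 0.1542 = 0.2767

0.277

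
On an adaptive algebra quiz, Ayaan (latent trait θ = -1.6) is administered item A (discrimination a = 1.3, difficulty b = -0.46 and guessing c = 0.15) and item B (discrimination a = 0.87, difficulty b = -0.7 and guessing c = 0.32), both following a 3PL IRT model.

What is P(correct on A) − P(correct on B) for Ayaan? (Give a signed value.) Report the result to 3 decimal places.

-0.226

P(θ) = c + (1 − c) · 1 / (1 + exp(−a(θ − b)))
P_A = 0.3074
P_B = 0.5333
P_A − P_B = -0.2259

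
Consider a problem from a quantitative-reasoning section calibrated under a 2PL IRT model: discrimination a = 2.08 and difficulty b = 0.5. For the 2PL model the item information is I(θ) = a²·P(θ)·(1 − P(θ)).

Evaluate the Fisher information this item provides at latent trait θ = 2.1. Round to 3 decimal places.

0.145

P = 1/(1+e^{-3.3280}) = 0.9654
P(1−P) = 0.9654 × 0.0346 = 0.0334
I = a² × P(1−P) = 2.08² × 0.0334 = 0.14461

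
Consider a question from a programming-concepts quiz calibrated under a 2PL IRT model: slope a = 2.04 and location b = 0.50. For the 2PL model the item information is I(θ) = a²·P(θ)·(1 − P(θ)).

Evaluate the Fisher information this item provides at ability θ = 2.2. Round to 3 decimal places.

P = 1/(1+e^{-3.4680}) = 0.9698
P(1−P) = 0.9698 × 0.0302 = 0.0293
I = a² × P(1−P) = 2.04² × 0.0293 = 0.12203

0.122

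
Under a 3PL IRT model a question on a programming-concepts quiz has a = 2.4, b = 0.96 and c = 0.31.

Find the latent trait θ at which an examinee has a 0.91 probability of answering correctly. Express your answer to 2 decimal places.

P(θ) = c + (1 − c) · 1 / (1 + exp(−a(θ − b)))
Remove guessing floor: (0.91 − 0.31)/(1 − 0.31) = 0.8696
logit = ln(0.8696/0.1304) = 1.8971
θ = b + logit/(a) = 0.96 + 1.8971/2.4000 = 1.7505

1.75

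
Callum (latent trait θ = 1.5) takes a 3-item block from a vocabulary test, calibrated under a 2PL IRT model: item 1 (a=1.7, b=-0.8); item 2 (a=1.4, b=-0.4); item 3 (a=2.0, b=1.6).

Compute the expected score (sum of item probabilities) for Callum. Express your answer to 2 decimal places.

P(θ) = 1 / (1 + exp(−a(θ − b)))
P_1 = 1/(1+e^{-3.9100}) = 0.9804
P_2 = 1/(1+e^{-2.6600}) = 0.9346
P_3 = 1/(1+e^{0.2000}) = 0.4502
E[score] = 0.9804 + 0.9346 + 0.4502 = 2.3651

2.37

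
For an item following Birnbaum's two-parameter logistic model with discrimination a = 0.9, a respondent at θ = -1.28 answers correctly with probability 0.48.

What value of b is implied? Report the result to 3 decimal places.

-1.191

P(θ) = 1 / (1 + exp(−a(θ − b)))
logit(0.48) = ln(0.48/0.52) = -0.0800
b = θ − logit/(a) = -1.28 − (-0.0800)/0.9000 = -1.1911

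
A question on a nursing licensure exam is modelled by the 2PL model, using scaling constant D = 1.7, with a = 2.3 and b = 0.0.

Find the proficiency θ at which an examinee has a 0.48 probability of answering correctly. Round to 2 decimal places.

-0.02

P(θ) = 1 / (1 + exp(−D·a(θ − b)))
logit = ln(0.4800/0.5200) = -0.0800
θ = b + logit/(1.7·a) = 0.0 + (-0.0800)/3.9100 = -0.0205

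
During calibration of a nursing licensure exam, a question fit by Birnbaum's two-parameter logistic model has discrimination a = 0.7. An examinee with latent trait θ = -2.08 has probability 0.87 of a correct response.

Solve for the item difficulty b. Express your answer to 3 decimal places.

-4.796

P(θ) = 1 / (1 + exp(−a(θ − b)))
logit(0.87) = ln(0.87/0.13) = 1.9010
b = θ − logit/(a) = -2.08 − 1.9010/0.7000 = -4.7957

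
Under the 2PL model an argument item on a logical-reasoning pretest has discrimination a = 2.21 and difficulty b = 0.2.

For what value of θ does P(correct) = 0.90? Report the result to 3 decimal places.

P(θ) = 1 / (1 + exp(−a(θ − b)))
logit = ln(0.9000/0.1000) = 2.1972
θ = b + logit/(a) = 0.2 + 2.1972/2.2100 = 1.1942

1.194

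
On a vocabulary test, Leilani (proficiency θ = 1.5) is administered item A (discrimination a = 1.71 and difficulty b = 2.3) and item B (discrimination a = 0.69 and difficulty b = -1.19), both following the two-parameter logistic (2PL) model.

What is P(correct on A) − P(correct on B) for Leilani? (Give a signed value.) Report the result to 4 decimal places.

P(θ) = 1 / (1 + exp(−a(θ − b)))
P_A = 0.2029
P_B = 0.8648
P_A − P_B = -0.6619

-0.6619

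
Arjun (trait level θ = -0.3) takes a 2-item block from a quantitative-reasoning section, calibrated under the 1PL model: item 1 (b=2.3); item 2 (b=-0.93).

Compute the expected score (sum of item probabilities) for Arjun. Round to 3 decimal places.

P(θ) = 1 / (1 + exp(−(θ − b)))
P_1 = 1/(1+e^{2.6000}) = 0.0691
P_2 = 1/(1+e^{-0.6300}) = 0.6525
E[score] = 0.0691 + 0.6525 = 0.7216

0.722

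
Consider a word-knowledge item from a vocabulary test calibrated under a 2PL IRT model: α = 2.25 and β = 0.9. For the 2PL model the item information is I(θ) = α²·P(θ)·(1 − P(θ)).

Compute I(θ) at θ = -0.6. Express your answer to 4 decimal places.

P = 1/(1+e^{3.3750}) = 0.0331
P(1−P) = 0.0331 × 0.9669 = 0.0320
I = α² × P(1−P) = 2.25² × 0.0320 = 0.16196

0.1620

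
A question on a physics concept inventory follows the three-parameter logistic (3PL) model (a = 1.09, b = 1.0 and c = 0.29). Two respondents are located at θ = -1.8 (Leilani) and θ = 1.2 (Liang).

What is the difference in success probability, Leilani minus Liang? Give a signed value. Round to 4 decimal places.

P(θ) = c + (1 − c) · 1 / (1 + exp(−a(θ − b)))
P(Leilani) = 0.3220  [exponent -3.0520]
P(Liang) = 0.6835  [exponent 0.2180]
Difference = 0.3220 − 0.6835 = -0.3615

-0.3615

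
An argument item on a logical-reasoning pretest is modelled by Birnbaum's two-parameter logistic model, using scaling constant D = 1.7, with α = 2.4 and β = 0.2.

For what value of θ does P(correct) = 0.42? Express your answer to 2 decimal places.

0.12

P(θ) = 1 / (1 + exp(−D·α(θ − β)))
logit = ln(0.4200/0.5800) = -0.3228
θ = β + logit/(1.7·α) = 0.2 + (-0.3228)/4.0800 = 0.1209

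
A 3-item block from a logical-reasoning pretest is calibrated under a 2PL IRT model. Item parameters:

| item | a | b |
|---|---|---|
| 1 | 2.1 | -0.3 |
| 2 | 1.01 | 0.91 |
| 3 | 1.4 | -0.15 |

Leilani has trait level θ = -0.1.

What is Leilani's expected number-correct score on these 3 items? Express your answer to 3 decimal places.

P(θ) = 1 / (1 + exp(−a(θ − b)))
P_1 = 1/(1+e^{-0.4200}) = 0.6035
P_2 = 1/(1+e^{1.0201}) = 0.2650
P_3 = 1/(1+e^{-0.0700}) = 0.5175
E[score] = 0.6035 + 0.2650 + 0.5175 = 1.3860

1.386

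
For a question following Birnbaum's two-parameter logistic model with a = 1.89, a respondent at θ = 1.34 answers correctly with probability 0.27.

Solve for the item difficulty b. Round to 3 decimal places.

P(θ) = 1 / (1 + exp(−a(θ − b)))
logit(0.27) = ln(0.27/0.73) = -0.9946
b = θ − logit/(a) = 1.34 − (-0.9946)/1.8900 = 1.8663

1.866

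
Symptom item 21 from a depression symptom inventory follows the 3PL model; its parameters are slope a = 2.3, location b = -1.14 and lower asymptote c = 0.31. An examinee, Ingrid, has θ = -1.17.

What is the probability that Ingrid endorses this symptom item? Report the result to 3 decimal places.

P(θ) = c + (1 − c) · 1 / (1 + exp(−a(θ − b)))
Exponent: 2.3 × (-1.17 − (-1.14)) = -0.0690
1/(1 + e^{0.0690}) = 0.4828
P = 0.31 + 0.69 × 0.4828 = 0.6431

0.643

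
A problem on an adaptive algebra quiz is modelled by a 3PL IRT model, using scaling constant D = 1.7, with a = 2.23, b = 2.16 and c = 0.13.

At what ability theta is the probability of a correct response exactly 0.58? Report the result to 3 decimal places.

2.178

P(theta) = c + (1 − c) · 1 / (1 + exp(−D·a(theta − b)))
Remove guessing floor: (0.58 − 0.13)/(1 − 0.13) = 0.5172
logit = ln(0.5172/0.4828) = 0.0690
theta = b + logit/(1.7·a) = 2.16 + 0.0690/3.7910 = 2.1782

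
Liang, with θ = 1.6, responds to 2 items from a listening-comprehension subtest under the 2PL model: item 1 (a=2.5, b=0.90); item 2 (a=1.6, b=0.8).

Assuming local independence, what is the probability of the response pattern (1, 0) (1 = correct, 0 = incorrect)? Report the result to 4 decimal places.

0.1853

P(θ) = 1 / (1 + exp(−a(θ − b)))
P_1 = 1/(1+e^{-1.7500}) = 0.8520
P_2 = 1/(1+e^{-1.2800}) = 0.7824
L = P_1 × (1−P_2) = 0.8520 × 0.2176 = 0.18534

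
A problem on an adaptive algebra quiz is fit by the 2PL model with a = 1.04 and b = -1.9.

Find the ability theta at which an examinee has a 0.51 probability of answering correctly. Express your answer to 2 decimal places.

-1.86

P(theta) = 1 / (1 + exp(−a(theta − b)))
logit = ln(0.5100/0.4900) = 0.0400
theta = b + logit/(a) = -1.9 + 0.0400/1.0400 = -1.8615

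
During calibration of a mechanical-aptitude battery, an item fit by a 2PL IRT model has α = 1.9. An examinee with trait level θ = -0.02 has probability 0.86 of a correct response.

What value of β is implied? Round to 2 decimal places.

-0.98

P(θ) = 1 / (1 + exp(−α(θ − β)))
logit(0.86) = ln(0.86/0.14) = 1.8153
β = θ − logit/(α) = -0.02 − 1.8153/1.9000 = -0.9754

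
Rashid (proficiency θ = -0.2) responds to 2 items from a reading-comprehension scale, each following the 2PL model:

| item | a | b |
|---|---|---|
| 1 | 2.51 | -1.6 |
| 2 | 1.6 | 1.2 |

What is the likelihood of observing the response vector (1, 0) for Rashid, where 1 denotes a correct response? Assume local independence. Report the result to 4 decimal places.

0.8777

P(θ) = 1 / (1 + exp(−a(θ − b)))
P_1 = 1/(1+e^{-3.5140}) = 0.9711
P_2 = 1/(1+e^{2.2400}) = 0.0962
L = P_1 × (1−P_2) = 0.9711 × 0.9038 = 0.87765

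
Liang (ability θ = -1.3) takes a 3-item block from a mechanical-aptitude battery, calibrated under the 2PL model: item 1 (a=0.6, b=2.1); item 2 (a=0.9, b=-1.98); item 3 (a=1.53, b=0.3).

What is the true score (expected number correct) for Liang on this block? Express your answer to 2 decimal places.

P(θ) = 1 / (1 + exp(−a(θ − b)))
P_1 = 1/(1+e^{2.0400}) = 0.1151
P_2 = 1/(1+e^{-0.6120}) = 0.6484
P_3 = 1/(1+e^{2.4480}) = 0.0796
E[score] = 0.1151 + 0.6484 + 0.0796 = 0.8430

0.84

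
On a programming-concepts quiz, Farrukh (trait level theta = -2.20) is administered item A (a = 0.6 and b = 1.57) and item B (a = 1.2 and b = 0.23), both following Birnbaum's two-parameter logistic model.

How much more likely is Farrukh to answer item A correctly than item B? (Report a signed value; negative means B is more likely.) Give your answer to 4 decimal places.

P(theta) = 1 / (1 + exp(−a(theta − b)))
P_A = 0.0943
P_B = 0.0514
P_A − P_B = 0.0430

0.0430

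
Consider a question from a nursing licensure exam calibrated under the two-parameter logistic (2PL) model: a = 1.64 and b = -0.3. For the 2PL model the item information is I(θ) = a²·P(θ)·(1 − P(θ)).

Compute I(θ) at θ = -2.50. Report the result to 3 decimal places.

P = 1/(1+e^{3.6080}) = 0.0264
P(1−P) = 0.0264 × 0.9736 = 0.0257
I = a² × P(1−P) = 1.64² × 0.0257 = 0.06911

0.069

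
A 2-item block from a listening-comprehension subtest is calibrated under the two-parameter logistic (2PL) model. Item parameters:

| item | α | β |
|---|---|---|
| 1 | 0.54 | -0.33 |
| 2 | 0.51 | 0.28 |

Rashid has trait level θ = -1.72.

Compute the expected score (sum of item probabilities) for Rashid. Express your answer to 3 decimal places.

P(θ) = 1 / (1 + exp(−α(θ − β)))
P_1 = 1/(1+e^{0.7506}) = 0.3207
P_2 = 1/(1+e^{1.0200}) = 0.2650
E[score] = 0.3207 + 0.2650 = 0.5857

0.586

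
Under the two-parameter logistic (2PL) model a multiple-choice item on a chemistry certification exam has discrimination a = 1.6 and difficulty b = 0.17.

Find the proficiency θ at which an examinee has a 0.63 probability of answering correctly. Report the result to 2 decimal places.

P(θ) = 1 / (1 + exp(−a(θ − b)))
logit = ln(0.6300/0.3700) = 0.5322
θ = b + logit/(a) = 0.17 + 0.5322/1.6000 = 0.5026

0.50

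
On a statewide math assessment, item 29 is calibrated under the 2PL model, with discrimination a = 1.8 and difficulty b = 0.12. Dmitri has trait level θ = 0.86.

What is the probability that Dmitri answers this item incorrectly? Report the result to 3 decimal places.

0.209

P(θ) = 1 / (1 + exp(−a(θ − b)))
Exponent: 1.8 × (0.86 − 0.12) = 1.3320
1/(1 + e^{-1.3320}) = 0.7912
P(incorrect) = 1 − 0.7912 = 0.2088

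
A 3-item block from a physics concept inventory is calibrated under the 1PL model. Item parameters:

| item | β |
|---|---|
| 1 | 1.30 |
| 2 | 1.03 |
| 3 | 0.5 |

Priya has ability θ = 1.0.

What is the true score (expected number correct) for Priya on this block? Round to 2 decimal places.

P(θ) = 1 / (1 + exp(−(θ − β)))
P_1 = 1/(1+e^{0.3000}) = 0.4256
P_2 = 1/(1+e^{0.0300}) = 0.4925
P_3 = 1/(1+e^{-0.5000}) = 0.6225
E[score] = 0.4256 + 0.4925 + 0.6225 = 1.5405

1.54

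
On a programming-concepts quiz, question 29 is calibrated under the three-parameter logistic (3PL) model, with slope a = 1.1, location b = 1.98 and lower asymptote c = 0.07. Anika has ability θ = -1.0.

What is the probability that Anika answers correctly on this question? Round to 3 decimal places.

0.104

P(θ) = c + (1 − c) · 1 / (1 + exp(−a(θ − b)))
Exponent: 1.1 × (-1.0 − 1.98) = -3.2780
1/(1 + e^{3.2780}) = 0.0363
P = 0.07 + 0.93 × 0.0363 = 0.1038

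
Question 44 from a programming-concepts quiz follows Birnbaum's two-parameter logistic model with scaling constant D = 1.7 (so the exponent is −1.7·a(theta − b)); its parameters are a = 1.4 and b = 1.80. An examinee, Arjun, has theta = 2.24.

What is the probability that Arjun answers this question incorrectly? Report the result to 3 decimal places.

0.260

P(theta) = 1 / (1 + exp(−D·a(theta − b)))
Exponent: 1.7 × 1.4 × (2.24 − 1.80) = 1.0472
1/(1 + e^{-1.0472}) = 0.7402
P = 0.7402
P(incorrect) = 1 − 0.7402 = 0.2598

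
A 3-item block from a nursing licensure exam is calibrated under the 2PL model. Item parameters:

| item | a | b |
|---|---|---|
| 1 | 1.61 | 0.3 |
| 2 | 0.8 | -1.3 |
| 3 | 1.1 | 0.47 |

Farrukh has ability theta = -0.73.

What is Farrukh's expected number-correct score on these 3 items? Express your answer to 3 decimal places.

0.983

P(theta) = 1 / (1 + exp(−a(theta − b)))
P_1 = 1/(1+e^{1.6583}) = 0.1600
P_2 = 1/(1+e^{-0.4560}) = 0.6121
P_3 = 1/(1+e^{1.3200}) = 0.2108
E[score] = 0.1600 + 0.6121 + 0.2108 = 0.9829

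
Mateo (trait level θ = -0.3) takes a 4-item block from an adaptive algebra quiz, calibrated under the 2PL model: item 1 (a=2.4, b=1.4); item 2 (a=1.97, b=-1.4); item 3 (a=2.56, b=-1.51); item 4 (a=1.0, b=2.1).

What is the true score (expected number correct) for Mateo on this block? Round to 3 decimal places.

1.954

P(θ) = 1 / (1 + exp(−a(θ − b)))
P_1 = 1/(1+e^{4.0800}) = 0.0166
P_2 = 1/(1+e^{-2.1670}) = 0.8972
P_3 = 1/(1+e^{-3.0976}) = 0.9568
P_4 = 1/(1+e^{2.4000}) = 0.0832
E[score] = 0.0166 + 0.8972 + 0.9568 + 0.0832 = 1.9538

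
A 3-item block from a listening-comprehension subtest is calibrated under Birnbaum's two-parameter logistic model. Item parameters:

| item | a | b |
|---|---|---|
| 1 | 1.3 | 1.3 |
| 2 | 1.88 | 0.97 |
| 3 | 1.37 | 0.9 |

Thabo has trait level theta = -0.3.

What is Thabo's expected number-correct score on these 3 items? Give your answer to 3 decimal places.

0.357

P(theta) = 1 / (1 + exp(−a(theta − b)))
P_1 = 1/(1+e^{2.0800}) = 0.1111
P_2 = 1/(1+e^{2.3876}) = 0.0841
P_3 = 1/(1+e^{1.6440}) = 0.1619
E[score] = 0.1111 + 0.0841 + 0.1619 = 0.3571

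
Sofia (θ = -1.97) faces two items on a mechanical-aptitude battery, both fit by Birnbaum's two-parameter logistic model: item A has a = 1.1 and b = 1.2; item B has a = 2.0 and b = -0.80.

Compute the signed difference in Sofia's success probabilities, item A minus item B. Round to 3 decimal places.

P(θ) = 1 / (1 + exp(−a(θ − b)))
P_A = 0.0297
P_B = 0.0879
P_A − P_B = -0.0582

-0.058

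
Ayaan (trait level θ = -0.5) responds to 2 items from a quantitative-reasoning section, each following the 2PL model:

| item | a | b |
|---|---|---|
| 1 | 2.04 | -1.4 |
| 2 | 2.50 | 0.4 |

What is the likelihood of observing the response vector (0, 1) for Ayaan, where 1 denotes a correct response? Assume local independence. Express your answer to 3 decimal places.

0.013

P(θ) = 1 / (1 + exp(−a(θ − b)))
P_1 = 1/(1+e^{-1.8360}) = 0.8625
P_2 = 1/(1+e^{2.2500}) = 0.0953
L = (1−P_1) × P_2 = 0.1375 × 0.0953 = 0.01311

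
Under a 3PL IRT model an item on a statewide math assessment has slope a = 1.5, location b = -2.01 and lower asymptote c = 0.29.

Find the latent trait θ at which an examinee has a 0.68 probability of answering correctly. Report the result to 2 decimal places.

P(θ) = c + (1 − c) · 1 / (1 + exp(−a(θ − b)))
Remove guessing floor: (0.68 − 0.29)/(1 − 0.29) = 0.5493
logit = ln(0.5493/0.4507) = 0.1978
θ = b + logit/(a) = -2.01 + 0.1978/1.5000 = -1.8781

-1.88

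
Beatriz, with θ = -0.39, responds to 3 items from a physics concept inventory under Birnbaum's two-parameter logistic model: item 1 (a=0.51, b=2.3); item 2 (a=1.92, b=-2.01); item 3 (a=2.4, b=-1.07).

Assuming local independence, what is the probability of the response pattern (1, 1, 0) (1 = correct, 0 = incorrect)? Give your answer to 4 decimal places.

0.0317

P(θ) = 1 / (1 + exp(−a(θ − b)))
P_1 = 1/(1+e^{1.3719}) = 0.2023
P_2 = 1/(1+e^{-3.1104}) = 0.9573
P_3 = 1/(1+e^{-1.6320}) = 0.8364
L = P_1 × P_2 × (1−P_3) = 0.2023 × 0.9573 × 0.1636 = 0.03168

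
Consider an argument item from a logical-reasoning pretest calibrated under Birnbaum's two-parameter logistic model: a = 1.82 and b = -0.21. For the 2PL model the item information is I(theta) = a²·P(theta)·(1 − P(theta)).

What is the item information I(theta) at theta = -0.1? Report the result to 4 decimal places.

0.8199

P = 1/(1+e^{-0.2002}) = 0.5499
P(1−P) = 0.5499 × 0.4501 = 0.2475
I = a² × P(1−P) = 1.82² × 0.2475 = 0.81986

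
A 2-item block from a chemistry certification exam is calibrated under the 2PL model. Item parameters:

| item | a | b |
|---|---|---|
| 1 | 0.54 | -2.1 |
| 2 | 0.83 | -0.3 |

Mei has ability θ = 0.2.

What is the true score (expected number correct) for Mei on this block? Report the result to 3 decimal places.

1.378

P(θ) = 1 / (1 + exp(−a(θ − b)))
P_1 = 1/(1+e^{-1.2420}) = 0.7759
P_2 = 1/(1+e^{-0.4150}) = 0.6023
E[score] = 0.7759 + 0.6023 = 1.3782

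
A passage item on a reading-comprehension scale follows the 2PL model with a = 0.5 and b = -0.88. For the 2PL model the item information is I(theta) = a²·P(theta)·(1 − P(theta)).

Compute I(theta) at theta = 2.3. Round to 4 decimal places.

0.0352

P = 1/(1+e^{-1.5900}) = 0.8306
P(1−P) = 0.8306 × 0.1694 = 0.1407
I = a² × P(1−P) = 0.5² × 0.1407 = 0.03517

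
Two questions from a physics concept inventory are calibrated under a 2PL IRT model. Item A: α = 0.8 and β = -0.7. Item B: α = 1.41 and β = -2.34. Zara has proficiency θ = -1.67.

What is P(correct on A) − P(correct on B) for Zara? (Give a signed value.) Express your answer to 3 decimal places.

P(θ) = 1 / (1 + exp(−α(θ − β)))
P_A = 0.3152
P_B = 0.7200
P_A − P_B = -0.4049

-0.405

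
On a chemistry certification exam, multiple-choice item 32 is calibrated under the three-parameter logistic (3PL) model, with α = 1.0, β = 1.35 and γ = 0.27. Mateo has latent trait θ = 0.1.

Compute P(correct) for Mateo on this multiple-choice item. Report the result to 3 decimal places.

P(θ) = γ + (1 − γ) · 1 / (1 + exp(−α(θ − β)))
Exponent: 1.0 × (0.1 − 1.35) = -1.2500
1/(1 + e^{1.2500}) = 0.2227
P = 0.27 + 0.73 × 0.2227 = 0.4326

0.433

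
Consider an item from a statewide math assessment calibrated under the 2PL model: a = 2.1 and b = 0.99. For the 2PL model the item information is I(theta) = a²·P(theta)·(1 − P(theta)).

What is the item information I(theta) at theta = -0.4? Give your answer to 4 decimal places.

P = 1/(1+e^{2.9190}) = 0.0512
P(1−P) = 0.0512 × 0.9488 = 0.0486
I = a² × P(1−P) = 2.1² × 0.0486 = 0.21432

0.2143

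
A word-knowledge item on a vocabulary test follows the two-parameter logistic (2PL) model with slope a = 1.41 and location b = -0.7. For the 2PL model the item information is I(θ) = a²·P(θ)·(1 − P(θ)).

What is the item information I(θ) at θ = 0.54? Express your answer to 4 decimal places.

0.2510

P = 1/(1+e^{-1.7484}) = 0.8518
P(1−P) = 0.8518 × 0.1482 = 0.1263
I = a² × P(1−P) = 1.41² × 0.1263 = 0.25104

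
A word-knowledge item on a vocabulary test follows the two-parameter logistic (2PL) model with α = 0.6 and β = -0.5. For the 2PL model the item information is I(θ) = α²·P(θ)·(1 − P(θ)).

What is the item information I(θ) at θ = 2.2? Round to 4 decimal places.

0.0496

P = 1/(1+e^{-1.6200}) = 0.8348
P(1−P) = 0.8348 × 0.1652 = 0.1379
I = α² × P(1−P) = 0.6² × 0.1379 = 0.04965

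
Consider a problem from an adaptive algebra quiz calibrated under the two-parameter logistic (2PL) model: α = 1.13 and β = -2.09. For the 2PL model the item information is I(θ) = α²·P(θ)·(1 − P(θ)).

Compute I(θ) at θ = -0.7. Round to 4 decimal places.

0.1819

P = 1/(1+e^{-1.5707}) = 0.8279
P(1−P) = 0.8279 × 0.1721 = 0.1425
I = α² × P(1−P) = 1.13² × 0.1425 = 0.18195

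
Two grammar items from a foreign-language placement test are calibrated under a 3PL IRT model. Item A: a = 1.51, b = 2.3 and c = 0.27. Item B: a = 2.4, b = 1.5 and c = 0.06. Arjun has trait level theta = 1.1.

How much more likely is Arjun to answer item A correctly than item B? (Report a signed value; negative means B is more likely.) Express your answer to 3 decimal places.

P(theta) = c + (1 − c) · 1 / (1 + exp(−a(theta − b)))
P_A = 0.3725
P_B = 0.3203
P_A − P_B = 0.0522

0.052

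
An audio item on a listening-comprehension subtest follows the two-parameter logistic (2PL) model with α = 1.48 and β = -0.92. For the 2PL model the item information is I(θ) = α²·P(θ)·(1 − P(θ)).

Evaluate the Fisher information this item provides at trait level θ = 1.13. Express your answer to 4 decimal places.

0.0960

P = 1/(1+e^{-3.0340}) = 0.9541
P(1−P) = 0.9541 × 0.0459 = 0.0438
I = α² × P(1−P) = 1.48² × 0.0438 = 0.09595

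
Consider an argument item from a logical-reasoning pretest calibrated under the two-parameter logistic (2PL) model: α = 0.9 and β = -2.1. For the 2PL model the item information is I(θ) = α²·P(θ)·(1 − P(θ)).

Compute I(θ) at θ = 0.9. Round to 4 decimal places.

P = 1/(1+e^{-2.7000}) = 0.9370
P(1−P) = 0.9370 × 0.0630 = 0.0590
I = α² × P(1−P) = 0.9² × 0.0590 = 0.04780

0.0478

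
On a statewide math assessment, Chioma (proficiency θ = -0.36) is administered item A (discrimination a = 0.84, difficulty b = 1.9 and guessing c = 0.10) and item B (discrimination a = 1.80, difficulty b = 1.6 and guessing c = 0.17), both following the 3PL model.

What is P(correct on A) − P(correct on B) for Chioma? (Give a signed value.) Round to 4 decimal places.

0.0236

P(θ) = c + (1 − c) · 1 / (1 + exp(−a(θ − b)))
P_A = 0.2173
P_B = 0.1937
P_A − P_B = 0.0236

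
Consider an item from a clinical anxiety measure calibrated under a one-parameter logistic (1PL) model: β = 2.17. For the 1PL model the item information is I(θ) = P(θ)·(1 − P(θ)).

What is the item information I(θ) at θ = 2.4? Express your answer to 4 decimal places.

P = 1/(1+e^{-0.2300}) = 0.5572
P(1−P) = 0.5572 × 0.4428 = 0.2467
I = P(1−P) = 0.24672

0.2467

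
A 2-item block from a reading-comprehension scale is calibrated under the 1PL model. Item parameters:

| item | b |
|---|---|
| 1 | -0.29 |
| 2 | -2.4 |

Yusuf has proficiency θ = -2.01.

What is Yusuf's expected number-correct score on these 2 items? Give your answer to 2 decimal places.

0.75

P(θ) = 1 / (1 + exp(−(θ − b)))
P_1 = 1/(1+e^{1.7200}) = 0.1519
P_2 = 1/(1+e^{-0.3900}) = 0.5963
E[score] = 0.1519 + 0.5963 = 0.7482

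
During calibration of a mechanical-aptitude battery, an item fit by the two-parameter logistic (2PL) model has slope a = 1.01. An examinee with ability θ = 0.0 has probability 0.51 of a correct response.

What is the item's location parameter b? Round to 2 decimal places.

P(θ) = 1 / (1 + exp(−a(θ − b)))
logit(0.51) = ln(0.51/0.49) = 0.0400
b = θ − logit/(a) = 0.0 − 0.0400/1.0100 = -0.0396

-0.04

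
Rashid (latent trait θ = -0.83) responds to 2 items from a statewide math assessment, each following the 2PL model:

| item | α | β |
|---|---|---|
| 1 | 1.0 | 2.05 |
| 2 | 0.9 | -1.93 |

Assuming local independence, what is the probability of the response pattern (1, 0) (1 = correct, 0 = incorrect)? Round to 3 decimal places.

P(θ) = 1 / (1 + exp(−α(θ − β)))
P_1 = 1/(1+e^{2.8800}) = 0.0532
P_2 = 1/(1+e^{-0.9900}) = 0.7291
L = P_1 × (1−P_2) = 0.0532 × 0.2709 = 0.01440

0.014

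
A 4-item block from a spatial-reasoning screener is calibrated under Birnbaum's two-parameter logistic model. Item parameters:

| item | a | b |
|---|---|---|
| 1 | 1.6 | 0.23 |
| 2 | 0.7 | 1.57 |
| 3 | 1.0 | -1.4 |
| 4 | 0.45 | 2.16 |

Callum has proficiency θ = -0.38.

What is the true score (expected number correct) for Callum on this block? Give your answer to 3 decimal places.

1.454

P(θ) = 1 / (1 + exp(−a(θ − b)))
P_1 = 1/(1+e^{0.9760}) = 0.2737
P_2 = 1/(1+e^{1.3650}) = 0.2034
P_3 = 1/(1+e^{-1.0200}) = 0.7350
P_4 = 1/(1+e^{1.1430}) = 0.2418
E[score] = 0.2737 + 0.2034 + 0.7350 + 0.2418 = 1.4539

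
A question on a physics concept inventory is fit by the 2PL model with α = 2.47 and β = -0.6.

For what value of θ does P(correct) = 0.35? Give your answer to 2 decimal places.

P(θ) = 1 / (1 + exp(−α(θ − β)))
logit = ln(0.3500/0.6500) = -0.6190
θ = β + logit/(α) = -0.6 + (-0.6190)/2.4700 = -0.8506

-0.85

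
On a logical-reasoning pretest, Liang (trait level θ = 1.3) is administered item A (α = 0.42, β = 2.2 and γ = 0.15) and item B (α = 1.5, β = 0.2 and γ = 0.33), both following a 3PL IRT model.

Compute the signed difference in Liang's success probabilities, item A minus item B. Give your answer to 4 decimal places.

P(θ) = γ + (1 − γ) · 1 / (1 + exp(−α(θ − β)))
P_A = 0.4956
P_B = 0.8921
P_A − P_B = -0.3964

-0.3964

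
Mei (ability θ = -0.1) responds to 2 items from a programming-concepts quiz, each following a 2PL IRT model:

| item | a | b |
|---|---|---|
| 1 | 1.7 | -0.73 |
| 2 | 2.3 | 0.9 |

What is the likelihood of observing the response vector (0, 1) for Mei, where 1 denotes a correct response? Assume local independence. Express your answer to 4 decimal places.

0.0233

P(θ) = 1 / (1 + exp(−a(θ − b)))
P_1 = 1/(1+e^{-1.0710}) = 0.7448
P_2 = 1/(1+e^{2.3000}) = 0.0911
L = (1−P_1) × P_2 = 0.2552 × 0.0911 = 0.02326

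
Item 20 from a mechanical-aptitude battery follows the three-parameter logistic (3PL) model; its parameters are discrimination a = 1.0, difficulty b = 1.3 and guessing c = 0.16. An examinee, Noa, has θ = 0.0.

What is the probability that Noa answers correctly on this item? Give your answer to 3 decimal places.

0.340

P(θ) = c + (1 − c) · 1 / (1 + exp(−a(θ − b)))
Exponent: 1.0 × (0.0 − 1.3) = -1.3000
1/(1 + e^{1.3000}) = 0.2142
P = 0.16 + 0.84 × 0.2142 = 0.3399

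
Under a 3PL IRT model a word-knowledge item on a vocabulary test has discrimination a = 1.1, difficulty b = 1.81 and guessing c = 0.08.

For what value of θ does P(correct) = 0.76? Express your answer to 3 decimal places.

P(θ) = c + (1 − c) · 1 / (1 + exp(−a(θ − b)))
Remove guessing floor: (0.76 − 0.08)/(1 − 0.08) = 0.7391
logit = ln(0.7391/0.2609) = 1.0415
θ = b + logit/(a) = 1.81 + 1.0415/1.1000 = 2.7568

2.757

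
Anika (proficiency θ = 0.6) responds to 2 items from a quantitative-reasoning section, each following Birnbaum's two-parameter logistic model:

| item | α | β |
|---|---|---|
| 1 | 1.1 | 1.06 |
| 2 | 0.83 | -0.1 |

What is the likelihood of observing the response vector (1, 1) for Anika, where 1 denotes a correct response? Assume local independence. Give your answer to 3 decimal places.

P(θ) = 1 / (1 + exp(−α(θ − β)))
P_1 = 1/(1+e^{0.5060}) = 0.3761
P_2 = 1/(1+e^{-0.5810}) = 0.6413
L = P_1 × P_2 = 0.3761 × 0.6413 = 0.24121

0.241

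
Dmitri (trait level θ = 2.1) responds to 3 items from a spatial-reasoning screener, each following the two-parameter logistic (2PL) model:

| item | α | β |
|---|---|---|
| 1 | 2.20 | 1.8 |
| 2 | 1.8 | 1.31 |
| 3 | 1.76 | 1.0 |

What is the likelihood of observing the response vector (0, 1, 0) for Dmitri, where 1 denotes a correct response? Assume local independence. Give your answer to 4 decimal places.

0.0346

P(θ) = 1 / (1 + exp(−α(θ − β)))
P_1 = 1/(1+e^{-0.6600}) = 0.6593
P_2 = 1/(1+e^{-1.4220}) = 0.8057
P_3 = 1/(1+e^{-1.9360}) = 0.8739
L = (1−P_1) × P_2 × (1−P_3) = 0.3407 × 0.8057 × 0.1261 = 0.03461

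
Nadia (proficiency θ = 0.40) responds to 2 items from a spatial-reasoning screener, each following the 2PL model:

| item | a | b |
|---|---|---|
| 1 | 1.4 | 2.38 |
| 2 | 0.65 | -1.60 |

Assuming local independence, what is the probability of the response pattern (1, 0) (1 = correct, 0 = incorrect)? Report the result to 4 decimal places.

P(θ) = 1 / (1 + exp(−a(θ − b)))
P_1 = 1/(1+e^{2.7720}) = 0.0589
P_2 = 1/(1+e^{-1.3000}) = 0.7858
L = P_1 × (1−P_2) = 0.0589 × 0.2142 = 0.01260

0.0126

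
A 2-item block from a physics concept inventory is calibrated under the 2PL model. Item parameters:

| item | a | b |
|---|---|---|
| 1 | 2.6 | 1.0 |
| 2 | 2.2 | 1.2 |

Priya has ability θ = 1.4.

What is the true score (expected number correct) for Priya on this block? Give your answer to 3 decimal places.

1.347

P(θ) = 1 / (1 + exp(−a(θ − b)))
P_1 = 1/(1+e^{-1.0400}) = 0.7389
P_2 = 1/(1+e^{-0.4400}) = 0.6083
E[score] = 0.7389 + 0.6083 = 1.3471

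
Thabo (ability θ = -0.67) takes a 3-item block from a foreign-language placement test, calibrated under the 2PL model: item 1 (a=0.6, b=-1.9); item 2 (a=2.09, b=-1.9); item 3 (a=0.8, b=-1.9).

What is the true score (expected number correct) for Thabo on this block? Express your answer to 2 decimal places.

P(θ) = 1 / (1 + exp(−a(θ − b)))
P_1 = 1/(1+e^{-0.7380}) = 0.6766
P_2 = 1/(1+e^{-2.5707}) = 0.9290
P_3 = 1/(1+e^{-0.9840}) = 0.7279
E[score] = 0.6766 + 0.9290 + 0.7279 = 2.3334

2.33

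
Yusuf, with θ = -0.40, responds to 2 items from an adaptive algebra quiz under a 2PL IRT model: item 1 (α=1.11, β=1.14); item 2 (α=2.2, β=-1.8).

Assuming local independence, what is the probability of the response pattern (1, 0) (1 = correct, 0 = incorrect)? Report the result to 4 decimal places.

0.0067

P(θ) = 1 / (1 + exp(−α(θ − β)))
P_1 = 1/(1+e^{1.7094}) = 0.1532
P_2 = 1/(1+e^{-3.0800}) = 0.9561
L = P_1 × (1−P_2) = 0.1532 × 0.0439 = 0.00673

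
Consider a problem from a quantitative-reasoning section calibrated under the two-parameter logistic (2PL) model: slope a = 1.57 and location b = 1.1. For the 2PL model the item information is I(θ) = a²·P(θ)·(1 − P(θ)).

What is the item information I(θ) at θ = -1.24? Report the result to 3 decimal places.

P = 1/(1+e^{3.6738}) = 0.0248
P(1−P) = 0.0248 × 0.9752 = 0.0241
I = a² × P(1−P) = 1.57² × 0.0241 = 0.05950

0.060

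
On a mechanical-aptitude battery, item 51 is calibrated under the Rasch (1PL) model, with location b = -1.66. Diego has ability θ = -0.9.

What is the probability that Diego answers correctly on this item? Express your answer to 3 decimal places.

P(θ) = 1 / (1 + exp(−(θ − b)))
Exponent: (-0.9 − (-1.66)) = 0.7600
1/(1 + e^{-0.7600}) = 0.6814
P = 0.6814

0.681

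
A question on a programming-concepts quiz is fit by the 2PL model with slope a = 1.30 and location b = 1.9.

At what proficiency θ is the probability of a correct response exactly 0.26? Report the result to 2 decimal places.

1.10

P(θ) = 1 / (1 + exp(−a(θ − b)))
logit = ln(0.2600/0.7400) = -1.0460
θ = b + logit/(a) = 1.9 + (-1.0460)/1.3000 = 1.0954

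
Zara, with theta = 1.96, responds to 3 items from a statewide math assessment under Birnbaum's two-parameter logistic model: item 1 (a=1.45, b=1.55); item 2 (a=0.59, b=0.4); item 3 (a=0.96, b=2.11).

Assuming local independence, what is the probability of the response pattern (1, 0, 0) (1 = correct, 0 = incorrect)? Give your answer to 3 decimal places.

P(theta) = 1 / (1 + exp(−a(theta − b)))
P_1 = 1/(1+e^{-0.5945}) = 0.6444
P_2 = 1/(1+e^{-0.9204}) = 0.7151
P_3 = 1/(1+e^{0.1440}) = 0.4641
L = P_1 × (1−P_2) × (1−P_3) = 0.6444 × 0.2849 × 0.5359 = 0.09838

0.098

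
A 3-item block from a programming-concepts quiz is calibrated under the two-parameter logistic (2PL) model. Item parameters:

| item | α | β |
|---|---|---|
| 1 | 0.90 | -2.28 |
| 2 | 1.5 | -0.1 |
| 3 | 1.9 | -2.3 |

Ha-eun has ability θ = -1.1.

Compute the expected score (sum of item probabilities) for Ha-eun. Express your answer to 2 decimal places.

1.83

P(θ) = 1 / (1 + exp(−α(θ − β)))
P_1 = 1/(1+e^{-1.0620}) = 0.7431
P_2 = 1/(1+e^{1.5000}) = 0.1824
P_3 = 1/(1+e^{-2.2800}) = 0.9072
E[score] = 0.7431 + 0.1824 + 0.9072 = 1.8327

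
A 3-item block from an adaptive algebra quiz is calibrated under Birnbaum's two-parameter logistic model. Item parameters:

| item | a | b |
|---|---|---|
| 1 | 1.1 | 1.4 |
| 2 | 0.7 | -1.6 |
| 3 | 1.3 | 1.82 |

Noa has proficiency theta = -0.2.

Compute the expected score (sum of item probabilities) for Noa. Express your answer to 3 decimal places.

P(theta) = 1 / (1 + exp(−a(theta − b)))
P_1 = 1/(1+e^{1.7600}) = 0.1468
P_2 = 1/(1+e^{-0.9800}) = 0.7271
P_3 = 1/(1+e^{2.6260}) = 0.0675
E[score] = 0.1468 + 0.7271 + 0.0675 = 0.9414

0.941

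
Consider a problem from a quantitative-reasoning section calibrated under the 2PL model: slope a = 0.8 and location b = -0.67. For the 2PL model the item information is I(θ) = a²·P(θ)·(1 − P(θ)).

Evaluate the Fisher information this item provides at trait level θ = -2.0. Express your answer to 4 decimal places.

P = 1/(1+e^{1.0640}) = 0.2565
P(1−P) = 0.2565 × 0.7435 = 0.1907
I = a² × P(1−P) = 0.8² × 0.1907 = 0.12207

0.1221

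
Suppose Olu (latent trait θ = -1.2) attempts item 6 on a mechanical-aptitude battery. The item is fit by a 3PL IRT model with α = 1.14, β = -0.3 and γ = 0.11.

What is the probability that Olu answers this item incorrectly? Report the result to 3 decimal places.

0.655

P(θ) = γ + (1 − γ) · 1 / (1 + exp(−α(θ − β)))
Exponent: 1.14 × (-1.2 − (-0.3)) = -1.0260
1/(1 + e^{1.0260}) = 0.2639
P = 0.11 + 0.89 × 0.2639 = 0.3448
P(incorrect) = 1 − 0.3448 = 0.6552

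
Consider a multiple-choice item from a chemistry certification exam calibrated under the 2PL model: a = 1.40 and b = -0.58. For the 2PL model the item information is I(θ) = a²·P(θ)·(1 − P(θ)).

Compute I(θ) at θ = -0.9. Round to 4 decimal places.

0.4662

P = 1/(1+e^{0.4480}) = 0.3898
P(1−P) = 0.3898 × 0.6102 = 0.2379
I = a² × P(1−P) = 1.40² × 0.2379 = 0.46621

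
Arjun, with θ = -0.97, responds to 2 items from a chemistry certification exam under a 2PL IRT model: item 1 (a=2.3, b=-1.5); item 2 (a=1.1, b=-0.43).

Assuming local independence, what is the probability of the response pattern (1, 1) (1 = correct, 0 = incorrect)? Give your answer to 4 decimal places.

P(θ) = 1 / (1 + exp(−a(θ − b)))
P_1 = 1/(1+e^{-1.2190}) = 0.7719
P_2 = 1/(1+e^{0.5940}) = 0.3557
L = P_1 × P_2 = 0.7719 × 0.3557 = 0.27457

0.2746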